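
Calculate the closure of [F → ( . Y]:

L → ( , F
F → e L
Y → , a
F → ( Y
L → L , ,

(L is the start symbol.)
To compute CLOSURE, for each item [A → α.Bβ] where B is a non-terminal, add [B → .γ] for all productions B → γ; repeat for the newly added items until nothing changes.

Start with: [F → ( . Y]
  [F → ( . Y] has the dot before Y: add [Y → . , a]
No further items can be added.

CLOSURE = { [F → ( . Y], [Y → . , a] }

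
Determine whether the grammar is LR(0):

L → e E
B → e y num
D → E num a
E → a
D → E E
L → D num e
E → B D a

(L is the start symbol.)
A grammar is LR(0) if no state in the canonical LR(0) collection has:
  - both a shift item (dot before a terminal) and a complete item (shift-reduce conflict), or
  - two or more complete items (reduce-reduce conflict; the accept item [L' → L .] counts as a complete item here).

Augment with L' → L and build the canonical LR(0) collection (I0 = CLOSURE({[L' → . L]}), then GOTO on every symbol after a dot until no new states appear). It has 18 states:
  I0: { [B → . e y num], [D → . E E], [D → . E num a], [E → . B D a], [E → . a], [L → . D num e], [L → . e E], [L' → . L] }  — shift
  I1: { [B → . e y num], [D → . E E], [D → . E num a], [E → . B D a], [E → . a], [E → B . D a] }  — shift
  I2: { [L → D . num e] }  — shift
  I3: { [B → . e y num], [D → E . E], [D → E . num a], [E → . B D a], [E → . a] }  — shift
  I4: { [L' → L .] }  — accept
  I5: { [E → a .] }  — reduce
  I6: { [B → . e y num], [B → e . y num], [E → . B D a], [E → . a], [L → e . E] }  — shift
  I7: { [L → e E .] }  — reduce
  I8: { [B → e . y num] }  — shift
  I9: { [B → e y . num] }  — shift
  I10: { [B → e y num .] }  — reduce
  I11: { [D → E E .] }  — reduce
  I12: { [D → E num . a] }  — shift
  I13: { [D → E num a .] }  — reduce
  I14: { [L → D num . e] }  — shift
  I15: { [L → D num e .] }  — reduce
  I16: { [E → B D . a] }  — shift
  I17: { [E → B D a .] }  — reduce

Every state is either a pure shift/goto state or contains exactly one complete item and nothing to shift — no conflicts. The grammar is LR(0).

Answer: Yes, the grammar is LR(0)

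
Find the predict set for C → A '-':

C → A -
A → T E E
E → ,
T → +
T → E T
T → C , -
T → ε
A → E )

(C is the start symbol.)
{ '+', ',' }

PREDICT(C → A '-') = (FIRST(RHS) \ {ε}) ∪ (FOLLOW(C) if ε ∈ FIRST(RHS), i.e. RHS ⇒* ε)
FIRST(A) = { '+', ',' }
FIRST(A '-') = { '+', ',' }
ε ∉ FIRST(A '-'), so FOLLOW(C) is not added.
PREDICT(C → A '-') = { '+', ',' }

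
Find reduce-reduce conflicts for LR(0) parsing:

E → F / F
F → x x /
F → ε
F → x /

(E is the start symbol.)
A reduce-reduce conflict occurs when an LR(0) state has two complete items [A → α .] and [B → β .] — both call for a reduction, and with no lookahead the parser cannot choose between them.

Augment with E' → E and build the canonical LR(0) collection (I0 = CLOSURE({[E' → . E]}), then GOTO on every symbol after a dot until no new states appear). It has 9 states:
  I0: { [E → . F / F], [E' → . E], [F → . x /], [F → . x x /], [F → .] }  — shift, reduce
  I1: { [E' → E .] }  — accept
  I2: { [E → F . / F] }  — shift
  I3: { [F → x . /], [F → x . x /] }  — shift
  I4: { [F → x / .] }  — reduce
  I5: { [F → x x . /] }  — shift
  I6: { [F → x x / .] }  — reduce
  I7: { [E → F / . F], [F → . x /], [F → . x x /], [F → .] }  — shift, reduce
  I8: { [E → F / F .] }  — reduce

No state contains more than one complete item.

Answer: No reduce-reduce conflicts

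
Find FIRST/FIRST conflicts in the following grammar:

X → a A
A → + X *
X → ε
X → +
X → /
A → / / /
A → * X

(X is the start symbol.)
A FIRST/FIRST conflict occurs when two productions N → α and N → β for the same non-terminal have FIRST(α) ∩ FIRST(β) ≠ ∅ (with ε ∈ FIRST of a nullable right-hand side, so two nullable alternatives also conflict).

Productions for X:
  X → a A: FIRST = { 'a' }
  X → ε: FIRST = { ε }
  X → +: FIRST = { '+' }
  X → /: FIRST = { '/' }
Productions for A:
  A → + X *: FIRST = { '+' }
  A → / / /: FIRST = { '/' }
  A → * X: FIRST = { '*' }

All alternatives of each non-terminal have pairwise disjoint FIRST sets.

Answer: No FIRST/FIRST conflicts.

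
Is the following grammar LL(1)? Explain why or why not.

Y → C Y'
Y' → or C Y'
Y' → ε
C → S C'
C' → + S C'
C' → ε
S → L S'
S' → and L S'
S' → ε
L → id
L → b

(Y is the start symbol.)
Relevant sets:
  FOLLOW(Y') = { $ }
  FOLLOW(C') = { $, 'or' }
  FOLLOW(S') = { $, '+', 'or' }

For Y':
  PREDICT(Y' → or C Y') = { 'or' }
  PREDICT(Y' → ε) = { $ }
For C':
  PREDICT(C' → '+' S C') = { '+' }
  PREDICT(C' → ε) = { $, 'or' }
For S':
  PREDICT(S' → and L S') = { 'and' }
  PREDICT(S' → ε) = { $, '+', 'or' }
For L:
  PREDICT(L → id) = { 'id' }
  PREDICT(L → b) = { 'b' }
Y, C, S have a single production, so nothing to check there.

All predict sets are disjoint. The grammar IS LL(1).

Answer: Yes, the grammar is LL(1).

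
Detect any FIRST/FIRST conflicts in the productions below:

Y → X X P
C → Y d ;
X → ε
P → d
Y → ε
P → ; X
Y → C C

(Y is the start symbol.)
A FIRST/FIRST conflict occurs when two productions N → α and N → β for the same non-terminal have FIRST(α) ∩ FIRST(β) ≠ ∅ (with ε ∈ FIRST of a nullable right-hand side, so two nullable alternatives also conflict).

FIRST sets of the non-terminals at (or reachable through a nullable prefix from) the front of some alternative:
  FIRST(X) = { ε }
  FIRST(P) = { ';', 'd' }
  FIRST(C) = { ';', 'd' }

Productions for Y:
  Y → X X P: FIRST = { ';', 'd' }
  Y → ε: FIRST = { ε }
  Y → C C: FIRST = { ';', 'd' }
Productions for P:
  P → d: FIRST = { 'd' }
  P → ; X: FIRST = { ';' }
C, X have only one production, so no FIRST/FIRST conflict is possible there.

Conflict for Y: Y → X X P and Y → C C
  Overlap: { ';', 'd' }

Answer: Yes. Y → X X P / Y → C C on { ';', 'd' }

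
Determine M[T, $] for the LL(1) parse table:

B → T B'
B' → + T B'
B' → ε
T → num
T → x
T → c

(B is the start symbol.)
To find M[T, $], we find productions for T where $ is in the predict set (PREDICT(N → α) = (FIRST(α) \ {ε}) ∪ (FOLLOW(N) if α ⇒* ε)).

T → num: PREDICT = { 'num' }
T → x: PREDICT = { 'x' }
T → c: PREDICT = { 'c' }

M[T, $] is empty (no production applies)

Answer: Empty (error entry)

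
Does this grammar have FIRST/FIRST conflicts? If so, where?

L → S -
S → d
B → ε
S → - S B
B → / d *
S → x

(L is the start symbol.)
Productions for S:
  S → d: FIRST = { 'd' }
  S → - S B: FIRST = { '-' }
  S → x: FIRST = { 'x' }
Productions for B:
  B → ε: FIRST = { ε }
  B → / d *: FIRST = { '/' }
L has only one production, so no FIRST/FIRST conflict is possible there.

All alternatives of each non-terminal have pairwise disjoint FIRST sets.

Answer: No FIRST/FIRST conflicts.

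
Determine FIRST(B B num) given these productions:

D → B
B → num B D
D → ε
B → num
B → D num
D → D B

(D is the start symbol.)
{ 'num' }

FIRST sets of the non-terminals involved (from the grammar, by fixed-point iteration):
  FIRST(B) = { 'num' }

To compute FIRST(B B num), process the symbols left to right:
Symbol B is a non-terminal. Add FIRST(B) \ {ε} = { 'num' }
B is not nullable (ε ∉ FIRST(B)), so stop here.
FIRST(B B num) = { 'num' }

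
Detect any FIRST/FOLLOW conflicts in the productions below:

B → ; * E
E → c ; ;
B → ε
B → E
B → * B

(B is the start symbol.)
Nullable non-terminals: B.
FIRST sets used below: FIRST(E) = { 'c' }

B: nullable alternative(s) B → ε; FOLLOW(B) = { $ }
  B → ; * E: FIRST \ {ε} = { ';' } — disjoint from FOLLOW(B)
  B → ε: FIRST \ {ε} = { } — this is the only nullable alternative, skip
  B → E: FIRST \ {ε} = { 'c' } — disjoint from FOLLOW(B)
  B → * B: FIRST \ {ε} = { '*' } — disjoint from FOLLOW(B)

E has no nullable alternative, so no FIRST/FOLLOW check is needed there.

No FIRST/FOLLOW conflicts found.

Answer: No FIRST/FOLLOW conflicts.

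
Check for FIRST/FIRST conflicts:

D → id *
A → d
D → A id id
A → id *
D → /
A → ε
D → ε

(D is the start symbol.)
Yes. D → id '*' / D → A id id on { 'id' }

A FIRST/FIRST conflict occurs when two productions N → α and N → β for the same non-terminal have FIRST(α) ∩ FIRST(β) ≠ ∅ (with ε ∈ FIRST of a nullable right-hand side, so two nullable alternatives also conflict).

FIRST sets of the non-terminals at (or reachable through a nullable prefix from) the front of some alternative:
  FIRST(A) = { 'd', 'id', ε }

Productions for D:
  D → id *: FIRST = { 'id' }
  D → A id id: FIRST = { 'd', 'id' }
  D → /: FIRST = { '/' }
  D → ε: FIRST = { ε }
Productions for A:
  A → d: FIRST = { 'd' }
  A → id *: FIRST = { 'id' }
  A → ε: FIRST = { ε }

Conflict for D: D → id * and D → A id id
  Overlap: { 'id' }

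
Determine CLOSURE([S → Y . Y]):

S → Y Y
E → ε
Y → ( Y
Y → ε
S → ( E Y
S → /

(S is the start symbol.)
To compute CLOSURE, for each item [A → α.Bβ] where B is a non-terminal, add [B → .γ] for all productions B → γ; repeat for the newly added items until nothing changes.

Start with: [S → Y . Y]
  [S → Y . Y] has the dot before Y: add [Y → . ( Y], [Y → .]
No further items can be added.

CLOSURE = { [S → Y . Y], [Y → . ( Y], [Y → .] }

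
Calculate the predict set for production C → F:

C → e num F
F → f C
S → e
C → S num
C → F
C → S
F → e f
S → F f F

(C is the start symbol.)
PREDICT(C → F) = (FIRST(RHS) \ {ε}) ∪ (FOLLOW(C) if ε ∈ FIRST(RHS), i.e. RHS ⇒* ε)
FIRST(F) = { 'e', 'f' }
FIRST(F) = { 'e', 'f' }
ε ∉ FIRST(F), so FOLLOW(C) is not added.
PREDICT(C → F) = { 'e', 'f' }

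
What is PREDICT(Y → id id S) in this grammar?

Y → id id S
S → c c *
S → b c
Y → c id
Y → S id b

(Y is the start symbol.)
PREDICT(Y → id id S) = (FIRST(RHS) \ {ε}) ∪ (FOLLOW(Y) if ε ∈ FIRST(RHS), i.e. RHS ⇒* ε)
FIRST(id id S) = { 'id' }
ε ∉ FIRST(id id S), so FOLLOW(Y) is not added.
PREDICT(Y → id id S) = { 'id' }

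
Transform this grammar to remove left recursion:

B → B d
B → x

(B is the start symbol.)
B is directly left-recursive. The standard transformation for
  A → A α₁ | ... | A α_m | β₁ | ... | β_n
is
  A  → β₁ A' | ... | β_n A'
  A' → α₁ A' | ... | α_m A' | ε

B → x becomes B → x B'
B → B d becomes B' → d B'
Add B' → ε

Resulting grammar:
B → x B'
B' → d B'
B' → ε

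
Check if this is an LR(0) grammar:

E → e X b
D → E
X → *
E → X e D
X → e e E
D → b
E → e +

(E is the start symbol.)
Yes, the grammar is LR(0)

A grammar is LR(0) if no state in the canonical LR(0) collection has:
  - both a shift item (dot before a terminal) and a complete item (shift-reduce conflict), or
  - two or more complete items (reduce-reduce conflict; the accept item [E' → E .] counts as a complete item here).

Augment with E' → E and build the canonical LR(0) collection (I0 = CLOSURE({[E' → . E]}), then GOTO on every symbol after a dot until no new states appear). It has 16 states:
  I0: { [E → . X e D], [E → . e +], [E → . e X b], [E' → . E], [X → . *], [X → . e e E] }  — shift
  I1: { [X → * .] }  — reduce
  I2: { [E' → E .] }  — accept
  I3: { [E → X . e D] }  — shift
  I4: { [E → e . +], [E → e . X b], [X → . *], [X → . e e E], [X → e . e E] }  — shift
  I5: { [E → e + .] }  — reduce
  I6: { [E → e X . b] }  — shift
  I7: { [E → . X e D], [E → . e +], [E → . e X b], [X → . *], [X → . e e E], [X → e . e E], [X → e e . E] }  — shift
  I8: { [X → e e E .] }  — reduce
  I9: { [E → . X e D], [E → . e +], [E → . e X b], [E → e . +], [E → e . X b], [X → . *], [X → . e e E], [X → e . e E], [X → e e . E] }  — shift
  I10: { [E → X . e D], [E → e X . b] }  — shift
  I11: { [E → e X b .] }  — reduce
  I12: { [D → . E], [D → . b], [E → . X e D], [E → . e +], [E → . e X b], [E → X e . D], [X → . *], [X → . e e E] }  — shift
  I13: { [E → X e D .] }  — reduce
  I14: { [D → E .] }  — reduce
  I15: { [D → b .] }  — reduce

Every state is either a pure shift/goto state or contains exactly one complete item and nothing to shift — no conflicts. The grammar is LR(0).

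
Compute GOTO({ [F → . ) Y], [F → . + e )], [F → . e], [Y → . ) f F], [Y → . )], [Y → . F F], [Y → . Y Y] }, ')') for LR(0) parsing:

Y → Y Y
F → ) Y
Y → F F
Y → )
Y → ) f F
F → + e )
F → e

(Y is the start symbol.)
{ [F → ) . Y], [F → . ) Y], [F → . + e )], [F → . e], [Y → ) . f F], [Y → ) .], [Y → . ) f F], [Y → . )], [Y → . F F], [Y → . Y Y] }

GOTO(I, ')') = CLOSURE({ [A → αX.β] : [A → α.Xβ] ∈ I, X = ')' })

Items with dot before ')', with the dot advanced:
  [F → . ) Y] → [F → ) . Y]
  [Y → . )] → [Y → ) .]
  [Y → . ) f F] → [Y → ) . f F]
Closure of the advanced items:
  [F → ) . Y] has the dot before Y: add [Y → . Y Y], [Y → . F F], [Y → . )], [Y → . ) f F]
  [Y → . F F] has the dot before F: add [F → . ) Y], [F → . + e )], [F → . e]

GOTO = { [F → ) . Y], [F → . ) Y], [F → . + e )], [F → . e], [Y → ) . f F], [Y → ) .], [Y → . ) f F], [Y → . )], [Y → . F F], [Y → . Y Y] }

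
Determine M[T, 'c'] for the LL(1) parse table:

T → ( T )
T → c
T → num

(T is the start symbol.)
T → c

To find M[T, 'c'], we find productions for T where 'c' is in the predict set (PREDICT(N → α) = (FIRST(α) \ {ε}) ∪ (FOLLOW(N) if α ⇒* ε)).

T → ( T ): PREDICT = { '(' }
T → c: PREDICT = { 'c' }
  'c' is in predict set, so this production goes in M[T, 'c']
T → num: PREDICT = { 'num' }

M[T, 'c'] = T → c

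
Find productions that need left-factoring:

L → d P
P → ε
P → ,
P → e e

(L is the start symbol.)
No, left-factoring is not needed

Left-factoring is needed when two productions for the same non-terminal
share a common prefix on the right-hand side.

Productions for P:
  P → ε
  P → ,
  P → e e

No common prefixes found.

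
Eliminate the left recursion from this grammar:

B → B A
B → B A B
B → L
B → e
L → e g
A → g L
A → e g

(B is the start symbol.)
B is directly left-recursive. The standard transformation for
  A → A α₁ | ... | A α_m | β₁ | ... | β_n
is
  A  → β₁ A' | ... | β_n A'
  A' → α₁ A' | ... | α_m A' | ε

B → L becomes B → L B'
B → e becomes B → e B'
B → B A becomes B' → A B'
B → B A B becomes B' → A B B'
Add B' → ε

Productions for other non-terminals are unchanged:
  L → e g
  A → g L
  A → e g

Resulting grammar:
B → L B'
B → e B'
B' → A B'
B' → A B B'
B' → ε
L → e g
A → g L
A → e g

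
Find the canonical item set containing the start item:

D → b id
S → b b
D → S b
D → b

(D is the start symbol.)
{ [D → . S b], [D → . b id], [D → . b], [D' → . D], [S → . b b] }

First, augment the grammar with D' → D
I₀ = CLOSURE({ [D' → . D] }):
  [D' → . D] has the dot before D: add [D → . b id], [D → . S b], [D → . b]
  [D → . S b] has the dot before S: add [S → . b b]
No further items can be added.

I₀ = { [D → . S b], [D → . b id], [D → . b], [D' → . D], [S → . b b] }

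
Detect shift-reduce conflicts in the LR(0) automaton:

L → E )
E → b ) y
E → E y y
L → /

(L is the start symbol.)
A shift-reduce conflict occurs when an LR(0) state has both:
  - a complete (reduce) item [A → α .] (dot at the end), and
  - a shift item [B → β . c γ] (dot before a terminal).

Augment with L' → L and build the canonical LR(0) collection (I0 = CLOSURE({[L' → . L]}), then GOTO on every symbol after a dot until no new states appear). It has 10 states:
  I0: { [E → . E y y], [E → . b ) y], [L → . /], [L → . E )], [L' → . L] }  — shift
  I1: { [L → / .] }  — reduce
  I2: { [E → E . y y], [L → E . )] }  — shift
  I3: { [L' → L .] }  — accept
  I4: { [E → b . ) y] }  — shift
  I5: { [E → b ) . y] }  — shift
  I6: { [E → b ) y .] }  — reduce
  I7: { [L → E ) .] }  — reduce
  I8: { [E → E y . y] }  — shift
  I9: { [E → E y y .] }  — reduce

No state contains both a complete item and a shift item.

Answer: No shift-reduce conflicts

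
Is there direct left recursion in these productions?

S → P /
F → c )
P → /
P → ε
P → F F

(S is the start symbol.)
No direct left recursion

S → P /: starts with P
F → c ): starts with c
P → /: starts with '/'
P → ε: starts with ε
P → F F: starts with F

No direct left recursion found.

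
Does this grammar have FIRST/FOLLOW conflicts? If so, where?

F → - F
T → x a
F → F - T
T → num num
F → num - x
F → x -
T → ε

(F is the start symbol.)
No FIRST/FOLLOW conflicts.

Nullable non-terminals: T.

T: nullable alternative(s) T → ε; FOLLOW(T) = { $, '-' }
  T → x a: FIRST \ {ε} = { 'x' } — disjoint from FOLLOW(T)
  T → num num: FIRST \ {ε} = { 'num' } — disjoint from FOLLOW(T)
  T → ε: FIRST \ {ε} = { } — this is the only nullable alternative, skip

F has no nullable alternative, so no FIRST/FOLLOW check is needed there.

No FIRST/FOLLOW conflicts found.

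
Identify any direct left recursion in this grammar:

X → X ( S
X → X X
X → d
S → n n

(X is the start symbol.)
Yes, X is left-recursive

Direct left recursion occurs when N → N α for some non-terminal N (the right-hand side begins with the left-hand side itself).

X → X ( S: LEFT RECURSIVE (starts with X)
X → X X: LEFT RECURSIVE (starts with X)
X → d: starts with d
S → n n: starts with n

The grammar has direct left recursion on: X.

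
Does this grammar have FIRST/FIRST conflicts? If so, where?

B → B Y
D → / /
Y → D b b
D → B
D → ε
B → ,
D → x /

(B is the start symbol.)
Yes. B → B Y / B → ',' on { ',' }

A FIRST/FIRST conflict occurs when two productions N → α and N → β for the same non-terminal have FIRST(α) ∩ FIRST(β) ≠ ∅ (with ε ∈ FIRST of a nullable right-hand side, so two nullable alternatives also conflict).

FIRST sets of the non-terminals at (or reachable through a nullable prefix from) the front of some alternative:
  FIRST(B) = { ',' }

Productions for B:
  B → B Y: FIRST = { ',' }
  B → ,: FIRST = { ',' }
Productions for D:
  D → / /: FIRST = { '/' }
  D → B: FIRST = { ',' }
  D → ε: FIRST = { ε }
  D → x /: FIRST = { 'x' }
Y has only one production, so no FIRST/FIRST conflict is possible there.

Conflict for B: B → B Y and B → ,
  Overlap: { ',' }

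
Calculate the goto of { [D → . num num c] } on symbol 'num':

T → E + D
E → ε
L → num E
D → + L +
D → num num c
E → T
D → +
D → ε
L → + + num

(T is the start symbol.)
{ [D → num . num c] }

GOTO(I, 'num') = CLOSURE({ [A → αX.β] : [A → α.Xβ] ∈ I, X = 'num' })

Items with dot before 'num', with the dot advanced:
  [D → . num num c] → [D → num . num c]
Closure adds nothing (no advanced item has the dot before a non-terminal).

GOTO = { [D → num . num c] }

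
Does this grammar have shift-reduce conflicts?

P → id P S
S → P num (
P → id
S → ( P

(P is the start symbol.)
Yes — I2: [P → id .] vs [P → . id]

Augment with P' → P and build the canonical LR(0) collection (I0 = CLOSURE({[P' → . P]}), then GOTO on every symbol after a dot until no new states appear). It has 10 states:
  I0: { [P → . id P S], [P → . id], [P' → . P] }  — shift
  I1: { [P' → P .] }  — accept
  I2: { [P → . id P S], [P → . id], [P → id . P S], [P → id .] }  — shift, reduce
  I3: { [P → . id P S], [P → . id], [P → id P . S], [S → . ( P], [S → . P num (] }  — shift
  I4: { [P → . id P S], [P → . id], [S → ( . P] }  — shift
  I5: { [S → P . num (] }  — shift
  I6: { [P → id P S .] }  — reduce
  I7: { [S → P num . (] }  — shift
  I8: { [S → P num ( .] }  — reduce
  I9: { [S → ( P .] }  — reduce

I2 contains reduce item [P → id .] and shift items [P → . id], [P → . id P S] — shift-reduce conflict.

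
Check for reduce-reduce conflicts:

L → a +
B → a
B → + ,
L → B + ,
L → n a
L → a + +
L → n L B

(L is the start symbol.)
Yes — I7: [B → a .] vs [L → n a .]

A reduce-reduce conflict occurs when an LR(0) state has two complete items [A → α .] and [B → β .] — both call for a reduction, and with no lookahead the parser cannot choose between them.

Augment with L' → L and build the canonical LR(0) collection (I0 = CLOSURE({[L' → . L]}), then GOTO on every symbol after a dot until no new states appear). It has 15 states:
  I0: { [B → . + ,], [B → . a], [L → . B + ,], [L → . a + +], [L → . a +], [L → . n L B], [L → . n a], [L' → . L] }  — shift
  I1: { [B → + . ,] }  — shift
  I2: { [L → B . + ,] }  — shift
  I3: { [L' → L .] }  — accept
  I4: { [B → a .], [L → a . + +], [L → a . +] }  — shift, reduce
  I5: { [B → . + ,], [B → . a], [L → . B + ,], [L → . a + +], [L → . a +], [L → . n L B], [L → . n a], [L → n . L B], [L → n . a] }  — shift
  I6: { [B → . + ,], [B → . a], [L → n L . B] }  — shift
  I7: { [B → a .], [L → a . + +], [L → a . +], [L → n a .] }  — shift, 2 reduces
  I8: { [L → a + . +], [L → a + .] }  — shift, reduce
  I9: { [L → a + + .] }  — reduce
  I10: { [L → n L B .] }  — reduce
  I11: { [B → a .] }  — reduce
  I12: { [L → B + . ,] }  — shift
  I13: { [L → B + , .] }  — reduce
  I14: { [B → + , .] }  — reduce

I7 contains complete items [B → a .], [L → n a .] — reduce-reduce conflict.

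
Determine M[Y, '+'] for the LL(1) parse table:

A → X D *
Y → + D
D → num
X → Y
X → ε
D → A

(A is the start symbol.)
Y → + D

To find M[Y, '+'], we find productions for Y where '+' is in the predict set (PREDICT(N → α) = (FIRST(α) \ {ε}) ∪ (FOLLOW(N) if α ⇒* ε)).

Y → + D: PREDICT = { '+' }
  '+' is in predict set, so this production goes in M[Y, '+']

M[Y, '+'] = Y → + D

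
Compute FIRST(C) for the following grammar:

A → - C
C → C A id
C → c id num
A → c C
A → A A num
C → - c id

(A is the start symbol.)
To compute FIRST(C), examine every production with C on the left-hand side, reading each right-hand side left to right until a non-nullable symbol is reached.

From C → C A id:
  - C is the symbol being defined: contributes nothing new
    C is not nullable, so stop
From C → c id num:
  - c is a terminal: add 'c' and stop
From C → - c id:
  - '-' is a terminal: add '-' and stop

Collecting: FIRST(C) = { '-', 'c' }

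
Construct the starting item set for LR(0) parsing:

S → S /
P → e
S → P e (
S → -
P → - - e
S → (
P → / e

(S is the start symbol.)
First, augment the grammar with S' → S
I₀ = CLOSURE({ [S' → . S] }):
  [S' → . S] has the dot before S: add [S → . S /], [S → . P e (], [S → . -], [S → . (]
  [S → . P e (] has the dot before P: add [P → . e], [P → . - - e], [P → . / e]
No further items can be added.

I₀ = { [P → . - - e], [P → . / e], [P → . e], [S → . (], [S → . -], [S → . P e (], [S → . S /], [S' → . S] }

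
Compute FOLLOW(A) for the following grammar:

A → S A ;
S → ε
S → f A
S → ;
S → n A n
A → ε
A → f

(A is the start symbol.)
{ $, ';', 'f', 'n' }

To compute FOLLOW(A), find every occurrence of A on a right-hand side N → α A β: add FIRST(β) \ {ε}, and if β is empty or nullable also add FOLLOW(N). Iterate to a fixed point.

A is the start symbol, so $ ∈ FOLLOW(A).
In A → S A ;: A is followed by ';', add FIRST(';') \ {ε} = { ';' }
In S → f A: A is at the end, add FOLLOW(S)
In S → n A n: A is followed by n, add FIRST(n) \ {ε} = { 'n' }

The FOLLOW sets referred to above (computed the same way, to a fixed point):
  FOLLOW(S) = { ';', 'f', 'n' }

Taking the union: FOLLOW(A) = { $, ';', 'f', 'n' }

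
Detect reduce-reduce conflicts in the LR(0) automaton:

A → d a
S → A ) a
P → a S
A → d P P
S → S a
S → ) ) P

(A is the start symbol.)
No reduce-reduce conflicts

A reduce-reduce conflict occurs when an LR(0) state has two complete items [A → α .] and [B → β .] — both call for a reduction, and with no lookahead the parser cannot choose between them.

Augment with A' → A and build the canonical LR(0) collection (I0 = CLOSURE({[A' → . A]}), then GOTO on every symbol after a dot until no new states appear). It has 15 states:
  I0: { [A → . d P P], [A → . d a], [A' → . A] }  — shift
  I1: { [A' → A .] }  — accept
  I2: { [A → d . P P], [A → d . a], [P → . a S] }  — shift
  I3: { [A → d P . P], [P → . a S] }  — shift
  I4: { [A → . d P P], [A → . d a], [A → d a .], [P → a . S], [S → . ) ) P], [S → . A ) a], [S → . S a] }  — shift, reduce
  I5: { [S → ) . ) P] }  — shift
  I6: { [S → A . ) a] }  — shift
  I7: { [P → a S .], [S → S . a] }  — shift, reduce
  I8: { [S → S a .] }  — reduce
  I9: { [S → A ) . a] }  — shift
  I10: { [S → A ) a .] }  — reduce
  I11: { [P → . a S], [S → ) ) . P] }  — shift
  I12: { [S → ) ) P .] }  — reduce
  I13: { [A → . d P P], [A → . d a], [P → a . S], [S → . ) ) P], [S → . A ) a], [S → . S a] }  — shift
  I14: { [A → d P P .] }  — reduce

No state contains more than one complete item.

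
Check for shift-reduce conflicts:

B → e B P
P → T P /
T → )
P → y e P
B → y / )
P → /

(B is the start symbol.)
A shift-reduce conflict occurs when an LR(0) state has both:
  - a complete (reduce) item [A → α .] (dot at the end), and
  - a shift item [B → β . c γ] (dot before a terminal).

Augment with B' → B and build the canonical LR(0) collection (I0 = CLOSURE({[B' → . B]}), then GOTO on every symbol after a dot until no new states appear). It has 16 states:
  I0: { [B → . e B P], [B → . y / )], [B' → . B] }  — shift
  I1: { [B' → B .] }  — accept
  I2: { [B → . e B P], [B → . y / )], [B → e . B P] }  — shift
  I3: { [B → y . / )] }  — shift
  I4: { [B → y / . )] }  — shift
  I5: { [B → y / ) .] }  — reduce
  I6: { [B → e B . P], [P → . /], [P → . T P /], [P → . y e P], [T → . )] }  — shift
  I7: { [T → ) .] }  — reduce
  I8: { [P → / .] }  — reduce
  I9: { [B → e B P .] }  — reduce
  I10: { [P → . /], [P → . T P /], [P → . y e P], [P → T . P /], [T → . )] }  — shift
  I11: { [P → y . e P] }  — shift
  I12: { [P → . /], [P → . T P /], [P → . y e P], [P → y e . P], [T → . )] }  — shift
  I13: { [P → y e P .] }  — reduce
  I14: { [P → T P . /] }  — shift
  I15: { [P → T P / .] }  — reduce

No state contains both a complete item and a shift item.

Answer: No shift-reduce conflicts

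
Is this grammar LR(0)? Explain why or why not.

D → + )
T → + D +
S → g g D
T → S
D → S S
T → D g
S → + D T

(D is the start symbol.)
A grammar is LR(0) if no state in the canonical LR(0) collection has:
  - both a shift item (dot before a terminal) and a complete item (shift-reduce conflict), or
  - two or more complete items (reduce-reduce conflict; the accept item [D' → D .] counts as a complete item here).

Augment with D' → D and build the canonical LR(0) collection (I0 = CLOSURE({[D' → . D]}), then GOTO on every symbol after a dot until no new states appear). It has 18 states:
  I0: { [D → . + )], [D → . S S], [D' → . D], [S → . + D T], [S → . g g D] }  — shift
  I1: { [D → + . )], [D → . + )], [D → . S S], [S → + . D T], [S → . + D T], [S → . g g D] }  — shift
  I2: { [D' → D .] }  — accept
  I3: { [D → S . S], [S → . + D T], [S → . g g D] }  — shift
  I4: { [S → g . g D] }  — shift
  I5: { [D → . + )], [D → . S S], [S → . + D T], [S → . g g D], [S → g g . D] }  — shift
  I6: { [S → g g D .] }  — reduce
  I7: { [D → . + )], [D → . S S], [S → + . D T], [S → . + D T], [S → . g g D] }  — shift
  I8: { [D → S S .] }  — reduce
  I9: { [D → . + )], [D → . S S], [S → + D . T], [S → . + D T], [S → . g g D], [T → . + D +], [T → . D g], [T → . S] }  — shift
  I10: { [D → + . )], [D → . + )], [D → . S S], [S → + . D T], [S → . + D T], [S → . g g D], [T → + . D +] }  — shift
  I11: { [T → D . g] }  — shift
  I12: { [D → S . S], [S → . + D T], [S → . g g D], [T → S .] }  — shift, reduce
  I13: { [S → + D T .] }  — reduce
  I14: { [T → D g .] }  — reduce
  I15: { [D → + ) .] }  — reduce
  I16: { [D → . + )], [D → . S S], [S → + D . T], [S → . + D T], [S → . g g D], [T → + D . +], [T → . + D +], [T → . D g], [T → . S] }  — shift
  I17: { [D → + . )], [D → . + )], [D → . S S], [S → + . D T], [S → . + D T], [S → . g g D], [T → + . D +], [T → + D + .] }  — shift, reduce

Conflict in state I12:
  Shift-reduce conflict between [T → S .] and [S → . + D T]
So the grammar is NOT LR(0).

Answer: No. Shift-reduce conflict between [T → S .] and [S → . + D T]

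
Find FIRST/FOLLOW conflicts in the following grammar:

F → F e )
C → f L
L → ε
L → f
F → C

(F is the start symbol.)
No FIRST/FOLLOW conflicts.

Nullable non-terminals: L.

L: nullable alternative(s) L → ε; FOLLOW(L) = { $, 'e' }
  L → ε: FIRST \ {ε} = { } — this is the only nullable alternative, skip
  L → f: FIRST \ {ε} = { 'f' } — disjoint from FOLLOW(L)

C, F have no nullable alternative, so no FIRST/FOLLOW check is needed there.

No FIRST/FOLLOW conflicts found.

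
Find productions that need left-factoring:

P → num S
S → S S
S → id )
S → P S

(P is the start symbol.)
Left-factoring is needed when two productions for the same non-terminal
share a common prefix on the right-hand side.

Productions for S:
  S → S S
  S → id )
  S → P S

No common prefixes found.

Answer: No, left-factoring is not needed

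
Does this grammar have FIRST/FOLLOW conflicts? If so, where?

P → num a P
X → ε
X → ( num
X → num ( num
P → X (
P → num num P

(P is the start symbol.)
Yes. X → '(' num with FOLLOW(X) on { '(' }

A FIRST/FOLLOW conflict occurs when a non-terminal N has a nullable alternative N → β (β ⇒* ε) and another alternative N → α with FIRST(α) ∩ FOLLOW(N) ≠ ∅: on such a lookahead the parser cannot decide between expanding α and letting N vanish via β.

Nullable non-terminals: X.

X: nullable alternative(s) X → ε; FOLLOW(X) = { '(' }
  X → ε: FIRST \ {ε} = { } — this is the only nullable alternative, skip
  X → ( num: FIRST \ {ε} = { '(' } — overlaps FOLLOW(X) on { '(' }: CONFLICT
  X → num ( num: FIRST \ {ε} = { 'num' } — disjoint from FOLLOW(X)

P has no nullable alternative, so no FIRST/FOLLOW check is needed there.

So the grammar has 1 FIRST/FOLLOW conflict (marked CONFLICT above).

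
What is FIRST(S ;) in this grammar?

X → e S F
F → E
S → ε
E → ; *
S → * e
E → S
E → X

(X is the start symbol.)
{ '*', ';' }

FIRST sets of the non-terminals involved (from the grammar, by fixed-point iteration):
  FIRST(S) = { '*', ε }

To compute FIRST(S ;), process the symbols left to right:
Symbol S is a non-terminal. Add FIRST(S) \ {ε} = { '*' }
S is nullable (ε ∈ FIRST(S)), continue to the next symbol.
Symbol ; is a terminal. Add ';' and stop.
FIRST(S ;) = { '*', ';' }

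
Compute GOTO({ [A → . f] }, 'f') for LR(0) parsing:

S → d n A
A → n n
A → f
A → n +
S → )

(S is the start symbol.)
GOTO(I, 'f') = CLOSURE({ [A → αX.β] : [A → α.Xβ] ∈ I, X = 'f' })

Items with dot before 'f', with the dot advanced:
  [A → . f] → [A → f .]
Closure adds nothing (no advanced item has the dot before a non-terminal).

GOTO = { [A → f .] }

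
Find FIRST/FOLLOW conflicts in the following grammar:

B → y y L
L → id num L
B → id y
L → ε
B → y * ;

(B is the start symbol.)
A FIRST/FOLLOW conflict occurs when a non-terminal N has a nullable alternative N → β (β ⇒* ε) and another alternative N → α with FIRST(α) ∩ FOLLOW(N) ≠ ∅: on such a lookahead the parser cannot decide between expanding α and letting N vanish via β.

Nullable non-terminals: L.

L: nullable alternative(s) L → ε; FOLLOW(L) = { $ }
  L → id num L: FIRST \ {ε} = { 'id' } — disjoint from FOLLOW(L)
  L → ε: FIRST \ {ε} = { } — this is the only nullable alternative, skip

B has no nullable alternative, so no FIRST/FOLLOW check is needed there.

No FIRST/FOLLOW conflicts found.

Answer: No FIRST/FOLLOW conflicts.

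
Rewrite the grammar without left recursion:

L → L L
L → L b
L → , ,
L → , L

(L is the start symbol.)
L is directly left-recursive. The standard transformation for
  A → A α₁ | ... | A α_m | β₁ | ... | β_n
is
  A  → β₁ A' | ... | β_n A'
  A' → α₁ A' | ... | α_m A' | ε

L → , , becomes L → , , L'
L → , L becomes L → , L L'
L → L L becomes L' → L L'
L → L b becomes L' → b L'
Add L' → ε

Resulting grammar:
L → , , L'
L → , L L'
L' → L L'
L' → b L'
L' → ε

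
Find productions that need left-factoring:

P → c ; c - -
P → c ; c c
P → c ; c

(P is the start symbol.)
Yes, P has productions with common prefix 'c ; c'

Left-factoring is needed when two productions for the same non-terminal
share a common prefix on the right-hand side.

Productions for P:
  P → c ; c - -
  P → c ; c c
  P → c ; c

Found common prefix 'c ; c' in productions for P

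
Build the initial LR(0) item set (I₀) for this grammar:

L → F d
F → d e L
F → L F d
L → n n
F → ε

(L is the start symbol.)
First, augment the grammar with L' → L
I₀ = CLOSURE({ [L' → . L] }):
  [L' → . L] has the dot before L: add [L → . F d], [L → . n n]
  [L → . F d] has the dot before F: add [F → . d e L], [F → . L F d], [F → .]
No further items can be added.

I₀ = { [F → . L F d], [F → . d e L], [F → .], [L → . F d], [L → . n n], [L' → . L] }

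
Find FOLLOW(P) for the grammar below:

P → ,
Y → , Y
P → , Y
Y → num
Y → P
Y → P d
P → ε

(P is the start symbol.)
{ $, 'd' }

P is the start symbol, so $ ∈ FOLLOW(P).
In Y → P: P is at the end, add FOLLOW(Y)
In Y → P d: P is followed by d, add FIRST(d) \ {ε} = { 'd' }

The FOLLOW sets referred to above (computed the same way, to a fixed point):
  FOLLOW(Y) = { $, 'd' }

Taking the union: FOLLOW(P) = { $, 'd' }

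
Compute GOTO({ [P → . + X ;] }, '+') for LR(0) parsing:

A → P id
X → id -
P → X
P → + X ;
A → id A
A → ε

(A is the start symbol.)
GOTO(I, '+') = CLOSURE({ [A → αX.β] : [A → α.Xβ] ∈ I, X = '+' })

Items with dot before '+', with the dot advanced:
  [P → . + X ;] → [P → + . X ;]
Closure of the advanced items:
  [P → + . X ;] has the dot before X: add [X → . id -]

GOTO = { [P → + . X ;], [X → . id -] }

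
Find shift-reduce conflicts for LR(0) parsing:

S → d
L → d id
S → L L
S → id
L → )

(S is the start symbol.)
A shift-reduce conflict occurs when an LR(0) state has both:
  - a complete (reduce) item [A → α .] (dot at the end), and
  - a shift item [B → β . c γ] (dot before a terminal).

Augment with S' → S and build the canonical LR(0) collection (I0 = CLOSURE({[S' → . S]}), then GOTO on every symbol after a dot until no new states appear). It has 9 states:
  I0: { [L → . )], [L → . d id], [S → . L L], [S → . d], [S → . id], [S' → . S] }  — shift
  I1: { [L → ) .] }  — reduce
  I2: { [L → . )], [L → . d id], [S → L . L] }  — shift
  I3: { [S' → S .] }  — accept
  I4: { [L → d . id], [S → d .] }  — shift, reduce
  I5: { [S → id .] }  — reduce
  I6: { [L → d id .] }  — reduce
  I7: { [S → L L .] }  — reduce
  I8: { [L → d . id] }  — shift

I4 contains reduce item [S → d .] and shift item [L → d . id] — shift-reduce conflict.

Answer: Yes — I4: [S → d .] vs [L → d . id]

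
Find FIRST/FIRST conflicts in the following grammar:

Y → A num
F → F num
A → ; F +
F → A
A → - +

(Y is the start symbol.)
FIRST sets of the non-terminals at (or reachable through a nullable prefix from) the front of some alternative:
  FIRST(F) = { '-', ';' }
  FIRST(A) = { '-', ';' }

Productions for F:
  F → F num: FIRST = { '-', ';' }
  F → A: FIRST = { '-', ';' }
Productions for A:
  A → ; F +: FIRST = { ';' }
  A → - +: FIRST = { '-' }
Y has only one production, so no FIRST/FIRST conflict is possible there.

Conflict for F: F → F num and F → A
  Overlap: { '-', ';' }

Answer: Yes. F → F num / F → A on { '-', ';' }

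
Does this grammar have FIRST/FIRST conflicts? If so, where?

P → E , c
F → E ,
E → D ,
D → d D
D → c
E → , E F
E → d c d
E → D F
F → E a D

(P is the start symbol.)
A FIRST/FIRST conflict occurs when two productions N → α and N → β for the same non-terminal have FIRST(α) ∩ FIRST(β) ≠ ∅ (with ε ∈ FIRST of a nullable right-hand side, so two nullable alternatives also conflict).

FIRST sets of the non-terminals at (or reachable through a nullable prefix from) the front of some alternative:
  FIRST(E) = { ',', 'c', 'd' }
  FIRST(D) = { 'c', 'd' }

Productions for F:
  F → E ,: FIRST = { ',', 'c', 'd' }
  F → E a D: FIRST = { ',', 'c', 'd' }
Productions for E:
  E → D ,: FIRST = { 'c', 'd' }
  E → , E F: FIRST = { ',' }
  E → d c d: FIRST = { 'd' }
  E → D F: FIRST = { 'c', 'd' }
Productions for D:
  D → d D: FIRST = { 'd' }
  D → c: FIRST = { 'c' }
P has only one production, so no FIRST/FIRST conflict is possible there.

Conflict for F: F → E , and F → E a D
  Overlap: { ',', 'c', 'd' }
Conflict for E: E → D , and E → d c d
  Overlap: { 'd' }
Conflict for E: E → D , and E → D F
  Overlap: { 'c', 'd' }
Conflict for E: E → d c d and E → D F
  Overlap: { 'd' }

Answer: Yes. F → E ',' / F → E a D on { ',', 'c', 'd' }; E → D ',' / E → d c d on { 'd' }; E → D ',' / E → D F on { 'c', 'd' }; E → d c d / E → D F on { 'd' }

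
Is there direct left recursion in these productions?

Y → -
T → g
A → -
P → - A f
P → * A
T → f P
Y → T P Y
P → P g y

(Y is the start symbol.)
Y → -: starts with '-'
T → g: starts with g
A → -: starts with '-'
P → - A f: starts with '-'
P → * A: starts with '*'
T → f P: starts with f
Y → T P Y: starts with T
P → P g y: LEFT RECURSIVE (starts with P)

The grammar has direct left recursion on: P.

Answer: Yes, P is left-recursive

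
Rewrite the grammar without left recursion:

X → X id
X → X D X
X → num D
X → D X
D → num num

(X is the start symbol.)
X is directly left-recursive. The standard transformation for
  A → A α₁ | ... | A α_m | β₁ | ... | β_n
is
  A  → β₁ A' | ... | β_n A'
  A' → α₁ A' | ... | α_m A' | ε

X → num D becomes X → num D X'
X → D X becomes X → D X X'
X → X id becomes X' → id X'
X → X D X becomes X' → D X X'
Add X' → ε

Productions for other non-terminals are unchanged:
  D → num num

Resulting grammar:
X → num D X'
X → D X X'
X' → id X'
X' → D X X'
X' → ε
D → num num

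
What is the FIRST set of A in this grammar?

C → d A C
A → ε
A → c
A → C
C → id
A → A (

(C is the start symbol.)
FIRST sets of the other non-terminals involved (by the same procedure, iterated to a fixed point):
  FIRST(C) = { 'd', 'id' }

From A → ε:
  - ε-production, so ε ∈ FIRST(A)
From A → c:
  - c is a terminal: add 'c' and stop
From A → C:
  - C is a non-terminal: add FIRST(C) \ {ε} = { 'd', 'id' }
    C is not nullable, so stop
From A → A (:
  - A is the symbol being defined: contributes nothing new
    A is nullable, so continue to the next symbol
  - '(' is a terminal: add '(' and stop

Collecting: FIRST(A) = { '(', 'c', 'd', 'id', ε }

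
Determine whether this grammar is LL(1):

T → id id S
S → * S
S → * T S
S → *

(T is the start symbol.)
A grammar is LL(1) if for each non-terminal N with multiple productions, the predict sets of those productions are pairwise disjoint, where PREDICT(N → α) = (FIRST(α) \ {ε}) ∪ (FOLLOW(N) if α ⇒* ε).

For S:
  PREDICT(S → '*' S) = { '*' }
  PREDICT(S → '*' T S) = { '*' }
  PREDICT(S → '*') = { '*' }
T has a single production, so nothing to check there.

Conflict found: Predict set conflict for S: { '*' }
The grammar is NOT LL(1).

Answer: No. Predict set conflict for S: { '*' }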